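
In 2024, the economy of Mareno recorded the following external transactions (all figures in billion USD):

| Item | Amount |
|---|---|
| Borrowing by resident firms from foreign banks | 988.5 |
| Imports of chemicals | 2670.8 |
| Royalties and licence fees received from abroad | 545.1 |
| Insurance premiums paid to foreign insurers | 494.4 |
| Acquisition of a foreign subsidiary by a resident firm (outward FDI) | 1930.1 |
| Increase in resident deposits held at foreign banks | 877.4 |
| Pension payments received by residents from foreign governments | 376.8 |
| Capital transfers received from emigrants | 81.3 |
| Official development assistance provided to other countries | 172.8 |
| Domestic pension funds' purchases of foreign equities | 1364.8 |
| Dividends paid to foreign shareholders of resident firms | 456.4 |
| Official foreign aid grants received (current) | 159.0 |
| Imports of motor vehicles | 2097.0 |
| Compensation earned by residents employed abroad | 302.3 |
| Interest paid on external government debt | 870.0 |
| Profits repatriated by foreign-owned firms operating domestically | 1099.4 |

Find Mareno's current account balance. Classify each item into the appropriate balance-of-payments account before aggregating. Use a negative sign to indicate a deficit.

-6477.6

Goods: -2670.8 - 2097.0 = -4767.8
Services: -494.4 + 545.1 = 50.7
Primary income: 302.3 - 1099.4 - 456.4 - 870.0 = -2123.5
Secondary income: -172.8 + 376.8 + 159.0 = 363.0
Current account = (-4767.8) + 50.7 + (-2123.5) + 363.0 = -6477.6
(Excluded from the current account — financial account: borrowing by resident firms from foreign banks 988.5, acquisition of a foreign subsidiary by a resident firm (outward FDI) 1930.1, increase in resident deposits held at foreign banks 877.4, domestic pension funds' purchases of foreign equities 1364.8; capital account: capital transfers received from emigrants 81.3.)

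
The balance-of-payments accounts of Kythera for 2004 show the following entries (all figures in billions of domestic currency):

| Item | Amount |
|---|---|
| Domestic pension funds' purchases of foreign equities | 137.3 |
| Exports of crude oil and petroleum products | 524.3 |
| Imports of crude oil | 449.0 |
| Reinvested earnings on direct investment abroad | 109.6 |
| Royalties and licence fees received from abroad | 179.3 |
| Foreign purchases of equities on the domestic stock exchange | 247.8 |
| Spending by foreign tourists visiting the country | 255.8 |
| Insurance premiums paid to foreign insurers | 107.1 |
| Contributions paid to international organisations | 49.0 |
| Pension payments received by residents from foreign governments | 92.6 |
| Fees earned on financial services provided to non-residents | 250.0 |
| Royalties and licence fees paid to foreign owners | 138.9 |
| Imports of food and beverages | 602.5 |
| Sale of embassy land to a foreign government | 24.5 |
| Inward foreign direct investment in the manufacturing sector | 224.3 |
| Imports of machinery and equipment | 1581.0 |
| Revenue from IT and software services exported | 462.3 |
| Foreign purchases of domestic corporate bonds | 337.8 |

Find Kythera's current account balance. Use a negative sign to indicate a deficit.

-1053.6

Goods: -602.5 + 524.3 - 1581.0 - 449.0 = -2108.2
Services: 255.8 + 179.3 - 138.9 + 250.0 - 107.1 + 462.3 = 901.4
Primary income: 109.6
Secondary income: -49.0 + 92.6 = 43.6
Current account = (-2108.2) + 901.4 + 109.6 + 43.6 = -1053.6
(Excluded from the current account — financial account: domestic pension funds' purchases of foreign equities 137.3, foreign purchases of equities on the domestic stock exchange 247.8, inward foreign direct investment in the manufacturing sector 224.3, foreign purchases of domestic corporate bonds 337.8; capital account: sale of embassy land to a foreign government 24.5.)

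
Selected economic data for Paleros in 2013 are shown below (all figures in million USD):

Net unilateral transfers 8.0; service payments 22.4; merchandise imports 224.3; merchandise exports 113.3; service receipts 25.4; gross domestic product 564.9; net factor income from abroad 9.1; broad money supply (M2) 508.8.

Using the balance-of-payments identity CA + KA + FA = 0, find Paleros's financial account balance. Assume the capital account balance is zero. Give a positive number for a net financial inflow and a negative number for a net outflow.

Goods balance = 113.3 - 224.3 = -111.0
Services balance = 25.4 - 22.4 = 3.0
Trade balance (goods + services) = -111.0 + 3.0 = -108.0
Net primary income = 9.1
Net secondary income = 8.0
Current account = -108.0 + 9.1 + 8.0 = -90.9
Financial account = -(-90.9) = 90.9

90.9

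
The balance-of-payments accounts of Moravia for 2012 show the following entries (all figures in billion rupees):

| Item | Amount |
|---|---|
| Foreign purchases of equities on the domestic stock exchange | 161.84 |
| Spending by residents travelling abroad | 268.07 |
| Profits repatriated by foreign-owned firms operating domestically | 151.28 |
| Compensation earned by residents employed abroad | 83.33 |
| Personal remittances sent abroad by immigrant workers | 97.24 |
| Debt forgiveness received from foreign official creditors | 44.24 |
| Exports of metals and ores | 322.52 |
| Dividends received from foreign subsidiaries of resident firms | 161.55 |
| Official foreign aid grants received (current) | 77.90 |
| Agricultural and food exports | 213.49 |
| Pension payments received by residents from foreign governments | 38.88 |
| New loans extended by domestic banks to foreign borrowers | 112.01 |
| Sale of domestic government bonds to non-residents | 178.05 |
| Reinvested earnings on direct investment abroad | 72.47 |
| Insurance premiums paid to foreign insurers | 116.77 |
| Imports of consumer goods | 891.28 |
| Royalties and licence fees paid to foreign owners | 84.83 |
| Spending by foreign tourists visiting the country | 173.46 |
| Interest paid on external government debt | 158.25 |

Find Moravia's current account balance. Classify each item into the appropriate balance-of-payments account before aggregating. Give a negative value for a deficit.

Goods: 213.49 + 322.52 - 891.28 = -355.27
Services: -268.07 - 84.83 - 116.77 + 173.46 = -296.21
Primary income: 72.47 + 161.55 - 151.28 - 158.25 + 83.33 = 7.82
Secondary income: 38.88 - 97.24 + 77.90 = 19.54
Current account = (-355.27) + (-296.21) + 7.82 + 19.54 = -624.12
(Excluded from the current account — financial account: foreign purchases of equities on the domestic stock exchange 161.84, new loans extended by domestic banks to foreign borrowers 112.01, sale of domestic government bonds to non-residents 178.05; capital account: debt forgiveness received from foreign official creditors 44.24.)

-624.12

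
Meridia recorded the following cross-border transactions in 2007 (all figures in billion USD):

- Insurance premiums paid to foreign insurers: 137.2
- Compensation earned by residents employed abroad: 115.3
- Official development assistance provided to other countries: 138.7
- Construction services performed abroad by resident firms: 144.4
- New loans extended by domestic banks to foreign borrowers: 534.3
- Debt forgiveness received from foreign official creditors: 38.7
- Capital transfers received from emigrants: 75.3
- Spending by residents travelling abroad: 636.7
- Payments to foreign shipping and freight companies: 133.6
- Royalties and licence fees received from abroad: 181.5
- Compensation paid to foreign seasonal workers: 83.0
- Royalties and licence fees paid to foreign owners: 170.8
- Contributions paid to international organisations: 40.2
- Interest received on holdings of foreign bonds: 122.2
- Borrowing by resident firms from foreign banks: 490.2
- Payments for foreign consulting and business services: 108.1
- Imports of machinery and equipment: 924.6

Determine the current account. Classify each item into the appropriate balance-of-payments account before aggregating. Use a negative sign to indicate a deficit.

Goods: -924.6
Services: -108.1 - 137.2 - 636.7 - 170.8 + 144.4 - 133.6 + 181.5 = -860.5
Primary income: -83.0 + 115.3 + 122.2 = 154.5
Secondary income: -40.2 - 138.7 = -178.9
Current account = (-924.6) + (-860.5) + 154.5 + (-178.9) = -1809.5
(Excluded from the current account — financial account: new loans extended by domestic banks to foreign borrowers 534.3, borrowing by resident firms from foreign banks 490.2; capital account: debt forgiveness received from foreign official creditors 38.7, capital transfers received from emigrants 75.3.)

-1809.5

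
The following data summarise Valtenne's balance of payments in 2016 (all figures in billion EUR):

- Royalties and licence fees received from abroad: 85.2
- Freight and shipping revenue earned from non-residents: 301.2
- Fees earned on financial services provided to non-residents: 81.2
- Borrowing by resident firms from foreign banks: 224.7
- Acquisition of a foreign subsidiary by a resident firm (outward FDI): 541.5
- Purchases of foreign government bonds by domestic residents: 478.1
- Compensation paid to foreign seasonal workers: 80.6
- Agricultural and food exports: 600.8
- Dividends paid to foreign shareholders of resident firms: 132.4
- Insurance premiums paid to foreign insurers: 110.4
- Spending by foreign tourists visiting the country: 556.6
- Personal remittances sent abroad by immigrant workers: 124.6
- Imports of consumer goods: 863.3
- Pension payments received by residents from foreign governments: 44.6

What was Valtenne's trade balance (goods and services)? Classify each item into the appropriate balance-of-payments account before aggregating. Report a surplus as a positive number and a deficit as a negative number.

651.3

Goods: 600.8 - 863.3 = -262.5
Services: -110.4 + 81.2 + 556.6 + 301.2 + 85.2 = 913.8
Trade balance = -262.5 + 913.8 = 651.3
(Excluded from the trade balance — financial account: borrowing by resident firms from foreign banks 224.7, acquisition of a foreign subsidiary by a resident firm (outward FDI) 541.5, purchases of foreign government bonds by domestic residents 478.1; primary income: compensation paid to foreign seasonal workers 80.6, dividends paid to foreign shareholders of resident firms 132.4; secondary income: personal remittances sent abroad by immigrant workers 124.6, pension payments received by residents from foreign governments 44.6.)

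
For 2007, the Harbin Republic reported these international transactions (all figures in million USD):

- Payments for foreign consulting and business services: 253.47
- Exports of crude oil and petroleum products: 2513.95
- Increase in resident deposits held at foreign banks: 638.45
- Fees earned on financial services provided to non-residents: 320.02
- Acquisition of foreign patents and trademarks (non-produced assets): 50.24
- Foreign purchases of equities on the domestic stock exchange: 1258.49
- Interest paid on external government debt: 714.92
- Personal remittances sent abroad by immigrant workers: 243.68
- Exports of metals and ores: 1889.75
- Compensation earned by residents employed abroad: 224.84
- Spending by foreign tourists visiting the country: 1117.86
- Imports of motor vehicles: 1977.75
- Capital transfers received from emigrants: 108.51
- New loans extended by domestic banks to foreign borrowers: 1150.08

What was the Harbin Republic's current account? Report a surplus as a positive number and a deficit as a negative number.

2876.60

Goods: 1889.75 + 2513.95 - 1977.75 = 2425.95
Services: 1117.86 + 320.02 - 253.47 = 1184.41
Primary income: -714.92 + 224.84 = -490.08
Secondary income: -243.68
Current account = 2425.95 + 1184.41 + (-490.08) + (-243.68) = 2876.60
(Excluded from the current account — financial account: increase in resident deposits held at foreign banks 638.45, foreign purchases of equities on the domestic stock exchange 1258.49, new loans extended by domestic banks to foreign borrowers 1150.08; capital account: acquisition of foreign patents and trademarks (non-produced assets) 50.24, capital transfers received from emigrants 108.51.)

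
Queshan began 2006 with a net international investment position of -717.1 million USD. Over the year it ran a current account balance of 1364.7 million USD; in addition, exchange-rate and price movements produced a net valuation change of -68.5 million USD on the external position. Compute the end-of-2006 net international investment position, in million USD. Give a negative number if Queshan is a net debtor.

579.1

Change in NIIP = current account + net valuation change = 1364.7 + (-68.5) = 1296.2
End-of-year NIIP = -717.1 + 1296.2 = 579.1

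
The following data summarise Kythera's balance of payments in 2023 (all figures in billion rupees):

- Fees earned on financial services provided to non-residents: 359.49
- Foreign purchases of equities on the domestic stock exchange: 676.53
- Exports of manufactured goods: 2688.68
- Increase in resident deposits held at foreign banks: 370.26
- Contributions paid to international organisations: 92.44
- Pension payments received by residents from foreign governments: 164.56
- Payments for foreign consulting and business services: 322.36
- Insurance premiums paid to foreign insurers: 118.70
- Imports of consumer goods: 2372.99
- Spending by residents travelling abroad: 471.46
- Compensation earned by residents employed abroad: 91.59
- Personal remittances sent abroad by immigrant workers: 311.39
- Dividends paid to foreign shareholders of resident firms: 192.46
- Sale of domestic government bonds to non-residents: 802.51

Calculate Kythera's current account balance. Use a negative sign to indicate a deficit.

-577.48

Goods: 2688.68 - 2372.99 = 315.69
Services: 359.49 - 471.46 - 118.70 - 322.36 = -553.03
Primary income: -192.46 + 91.59 = -100.87
Secondary income: -311.39 + 164.56 - 92.44 = -239.27
Current account = 315.69 + (-553.03) + (-100.87) + (-239.27) = -577.48
(Excluded from the current account — financial account: foreign purchases of equities on the domestic stock exchange 676.53, increase in resident deposits held at foreign banks 370.26, sale of domestic government bonds to non-residents 802.51.)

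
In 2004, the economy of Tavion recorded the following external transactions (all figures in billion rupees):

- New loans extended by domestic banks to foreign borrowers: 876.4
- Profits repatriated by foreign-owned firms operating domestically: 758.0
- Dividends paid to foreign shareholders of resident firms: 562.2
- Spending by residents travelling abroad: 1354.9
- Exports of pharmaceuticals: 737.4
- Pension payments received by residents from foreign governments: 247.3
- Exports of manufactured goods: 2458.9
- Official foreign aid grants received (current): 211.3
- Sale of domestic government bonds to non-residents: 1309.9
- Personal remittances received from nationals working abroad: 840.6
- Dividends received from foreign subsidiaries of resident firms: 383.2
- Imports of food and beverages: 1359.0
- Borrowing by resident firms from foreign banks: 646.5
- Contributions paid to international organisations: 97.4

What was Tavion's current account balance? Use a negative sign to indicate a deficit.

747.2

Goods: 737.4 - 1359.0 + 2458.9 = 1837.3
Services: -1354.9
Primary income: -758.0 - 562.2 + 383.2 = -937.0
Secondary income: -97.4 + 211.3 + 247.3 + 840.6 = 1201.8
Current account = 1837.3 + (-1354.9) + (-937.0) + 1201.8 = 747.2
(Excluded from the current account — financial account: new loans extended by domestic banks to foreign borrowers 876.4, sale of domestic government bonds to non-residents 1309.9, borrowing by resident firms from foreign banks 646.5.)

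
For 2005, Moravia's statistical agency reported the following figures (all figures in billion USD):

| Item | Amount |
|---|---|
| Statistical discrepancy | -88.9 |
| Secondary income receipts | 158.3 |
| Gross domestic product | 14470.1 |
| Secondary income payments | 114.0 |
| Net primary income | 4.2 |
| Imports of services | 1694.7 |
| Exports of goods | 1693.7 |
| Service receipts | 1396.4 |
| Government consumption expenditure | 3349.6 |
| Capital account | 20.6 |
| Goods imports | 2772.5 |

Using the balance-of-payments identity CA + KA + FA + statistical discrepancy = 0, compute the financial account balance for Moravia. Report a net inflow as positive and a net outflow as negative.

1396.9

Goods balance = 1693.7 - 2772.5 = -1078.8
Services balance = 1396.4 - 1694.7 = -298.3
Trade balance (goods + services) = -1078.8 + (-298.3) = -1377.1
Net primary income = 4.2
Net secondary income = 158.3 - 114.0 = 44.3
Current account = -1377.1 + 4.2 + 44.3 = -1328.6
Financial account = -(-1328.6 + 20.6 + (-88.9)) = 1396.9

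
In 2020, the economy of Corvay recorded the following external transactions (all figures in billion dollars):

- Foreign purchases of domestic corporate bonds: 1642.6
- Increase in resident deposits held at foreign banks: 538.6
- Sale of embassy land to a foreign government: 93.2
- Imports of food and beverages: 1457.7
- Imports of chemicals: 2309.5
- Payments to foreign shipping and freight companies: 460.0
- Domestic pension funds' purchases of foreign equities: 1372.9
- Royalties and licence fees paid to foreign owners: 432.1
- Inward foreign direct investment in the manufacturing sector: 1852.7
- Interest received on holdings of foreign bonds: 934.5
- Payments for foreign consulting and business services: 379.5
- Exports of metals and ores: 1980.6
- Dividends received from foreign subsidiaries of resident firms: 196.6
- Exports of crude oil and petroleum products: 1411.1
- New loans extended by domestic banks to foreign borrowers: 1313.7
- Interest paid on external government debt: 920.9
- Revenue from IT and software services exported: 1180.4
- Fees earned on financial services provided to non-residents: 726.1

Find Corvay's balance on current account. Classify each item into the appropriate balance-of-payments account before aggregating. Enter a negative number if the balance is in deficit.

Goods: -1457.7 + 1411.1 + 1980.6 - 2309.5 = -375.5
Services: -379.5 + 1180.4 + 726.1 - 460.0 - 432.1 = 634.9
Primary income: -920.9 + 934.5 + 196.6 = 210.2
Current account = (-375.5) + 634.9 + 210.2 = 469.6
(Excluded from the current account — financial account: foreign purchases of domestic corporate bonds 1642.6, increase in resident deposits held at foreign banks 538.6, domestic pension funds' purchases of foreign equities 1372.9, inward foreign direct investment in the manufacturing sector 1852.7, new loans extended by domestic banks to foreign borrowers 1313.7; capital account: sale of embassy land to a foreign government 93.2.)

469.6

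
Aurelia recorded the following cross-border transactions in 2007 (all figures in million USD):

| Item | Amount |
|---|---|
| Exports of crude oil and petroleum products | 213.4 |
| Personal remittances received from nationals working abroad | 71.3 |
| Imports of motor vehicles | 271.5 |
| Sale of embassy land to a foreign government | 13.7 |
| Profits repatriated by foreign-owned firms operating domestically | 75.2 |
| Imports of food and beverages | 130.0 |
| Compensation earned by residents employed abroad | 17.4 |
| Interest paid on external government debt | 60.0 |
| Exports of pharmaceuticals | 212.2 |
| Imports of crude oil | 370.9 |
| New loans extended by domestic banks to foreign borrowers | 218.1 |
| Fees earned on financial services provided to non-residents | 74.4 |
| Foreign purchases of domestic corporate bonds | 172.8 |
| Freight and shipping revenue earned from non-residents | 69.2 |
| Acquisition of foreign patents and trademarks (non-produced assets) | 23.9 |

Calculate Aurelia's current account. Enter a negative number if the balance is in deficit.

Goods: -370.9 - 130.0 - 271.5 + 213.4 + 212.2 = -346.8
Services: 74.4 + 69.2 = 143.6
Primary income: -75.2 - 60.0 + 17.4 = -117.8
Secondary income: 71.3
Current account = (-346.8) + 143.6 + (-117.8) + 71.3 = -249.7
(Excluded from the current account — capital account: sale of embassy land to a foreign government 13.7, acquisition of foreign patents and trademarks (non-produced assets) 23.9; financial account: new loans extended by domestic banks to foreign borrowers 218.1, foreign purchases of domestic corporate bonds 172.8.)

-249.7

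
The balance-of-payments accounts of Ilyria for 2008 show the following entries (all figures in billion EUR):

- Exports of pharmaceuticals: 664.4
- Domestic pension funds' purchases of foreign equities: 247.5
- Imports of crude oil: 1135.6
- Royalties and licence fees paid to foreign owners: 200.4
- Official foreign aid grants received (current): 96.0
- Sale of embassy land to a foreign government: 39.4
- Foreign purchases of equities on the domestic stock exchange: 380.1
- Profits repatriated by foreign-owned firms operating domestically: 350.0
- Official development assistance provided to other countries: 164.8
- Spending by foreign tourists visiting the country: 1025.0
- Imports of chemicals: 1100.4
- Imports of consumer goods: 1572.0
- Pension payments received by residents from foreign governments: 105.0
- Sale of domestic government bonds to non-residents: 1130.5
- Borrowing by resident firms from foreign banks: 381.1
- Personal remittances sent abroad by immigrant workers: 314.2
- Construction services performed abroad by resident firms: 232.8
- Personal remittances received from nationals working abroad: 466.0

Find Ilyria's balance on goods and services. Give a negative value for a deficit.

-2086.2

Goods: -1100.4 - 1135.6 + 664.4 - 1572.0 = -3143.6
Services: -200.4 + 1025.0 + 232.8 = 1057.4
Trade balance = -3143.6 + 1057.4 = -2086.2
(Excluded from the trade balance — financial account: domestic pension funds' purchases of foreign equities 247.5, foreign purchases of equities on the domestic stock exchange 380.1, sale of domestic government bonds to non-residents 1130.5, borrowing by resident firms from foreign banks 381.1; secondary income: official foreign aid grants received (current) 96.0, official development assistance provided to other countries 164.8, pension payments received by residents from foreign governments 105.0, personal remittances sent abroad by immigrant workers 314.2, personal remittances received from nationals working abroad 466.0; capital account: sale of embassy land to a foreign government 39.4; primary income: profits repatriated by foreign-owned firms operating domestically 350.0.)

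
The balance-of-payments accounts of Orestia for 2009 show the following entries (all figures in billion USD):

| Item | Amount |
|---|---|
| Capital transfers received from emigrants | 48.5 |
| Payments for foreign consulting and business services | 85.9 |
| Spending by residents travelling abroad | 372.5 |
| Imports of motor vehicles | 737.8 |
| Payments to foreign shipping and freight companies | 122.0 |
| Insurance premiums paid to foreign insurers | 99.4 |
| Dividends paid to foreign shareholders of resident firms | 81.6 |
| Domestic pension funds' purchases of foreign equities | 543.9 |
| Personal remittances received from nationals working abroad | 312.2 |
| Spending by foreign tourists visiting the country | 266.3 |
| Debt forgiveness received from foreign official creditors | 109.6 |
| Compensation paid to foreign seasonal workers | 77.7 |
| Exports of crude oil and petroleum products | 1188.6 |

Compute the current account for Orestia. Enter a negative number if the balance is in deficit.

Goods: -737.8 + 1188.6 = 450.8
Services: -85.9 - 372.5 + 266.3 - 99.4 - 122.0 = -413.5
Primary income: -77.7 - 81.6 = -159.3
Secondary income: 312.2
Current account = 450.8 + (-413.5) + (-159.3) + 312.2 = 190.2
(Excluded from the current account — capital account: capital transfers received from emigrants 48.5, debt forgiveness received from foreign official creditors 109.6; financial account: domestic pension funds' purchases of foreign equities 543.9.)

190.2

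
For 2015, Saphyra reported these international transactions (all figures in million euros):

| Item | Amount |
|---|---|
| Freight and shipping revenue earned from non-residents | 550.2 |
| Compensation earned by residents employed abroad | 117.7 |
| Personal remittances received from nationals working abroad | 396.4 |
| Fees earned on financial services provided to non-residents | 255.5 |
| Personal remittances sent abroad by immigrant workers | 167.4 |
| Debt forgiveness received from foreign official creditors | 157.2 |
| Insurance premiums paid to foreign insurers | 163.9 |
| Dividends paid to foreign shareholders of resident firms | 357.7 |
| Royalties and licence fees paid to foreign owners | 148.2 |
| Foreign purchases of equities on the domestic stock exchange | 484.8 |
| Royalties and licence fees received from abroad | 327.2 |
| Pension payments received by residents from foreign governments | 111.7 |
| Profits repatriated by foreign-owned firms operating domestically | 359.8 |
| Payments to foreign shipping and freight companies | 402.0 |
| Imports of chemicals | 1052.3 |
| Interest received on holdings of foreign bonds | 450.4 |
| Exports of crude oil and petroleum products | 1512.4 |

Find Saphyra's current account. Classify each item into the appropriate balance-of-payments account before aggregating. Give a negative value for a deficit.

Goods: -1052.3 + 1512.4 = 460.1
Services: -402.0 + 327.2 - 163.9 - 148.2 + 550.2 + 255.5 = 418.8
Primary income: 117.7 - 357.7 + 450.4 - 359.8 = -149.4
Secondary income: 111.7 + 396.4 - 167.4 = 340.7
Current account = 460.1 + 418.8 + (-149.4) + 340.7 = 1070.2
(Excluded from the current account — capital account: debt forgiveness received from foreign official creditors 157.2; financial account: foreign purchases of equities on the domestic stock exchange 484.8.)

1070.2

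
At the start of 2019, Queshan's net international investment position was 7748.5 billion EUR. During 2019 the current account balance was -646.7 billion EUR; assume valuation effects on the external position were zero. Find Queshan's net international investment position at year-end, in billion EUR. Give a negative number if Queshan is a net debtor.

7101.8

With no valuation effects, change in NIIP = current account = -646.7
End-of-year NIIP = 7748.5 + (-646.7) = 7101.8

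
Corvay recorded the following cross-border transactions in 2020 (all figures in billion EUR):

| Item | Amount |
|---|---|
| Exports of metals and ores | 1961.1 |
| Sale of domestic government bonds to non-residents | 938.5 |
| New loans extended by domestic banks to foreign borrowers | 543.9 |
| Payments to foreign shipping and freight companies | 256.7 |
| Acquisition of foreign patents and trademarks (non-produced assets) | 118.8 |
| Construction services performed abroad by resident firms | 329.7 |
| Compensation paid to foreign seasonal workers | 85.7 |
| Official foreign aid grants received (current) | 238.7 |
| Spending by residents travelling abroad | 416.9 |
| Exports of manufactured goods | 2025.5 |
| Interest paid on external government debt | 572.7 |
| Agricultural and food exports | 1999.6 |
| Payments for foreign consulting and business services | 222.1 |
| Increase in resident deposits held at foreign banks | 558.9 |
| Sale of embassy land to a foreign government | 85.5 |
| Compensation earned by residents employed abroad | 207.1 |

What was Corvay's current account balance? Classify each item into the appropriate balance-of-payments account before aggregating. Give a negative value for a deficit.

5207.6

Goods: 2025.5 + 1961.1 + 1999.6 = 5986.2
Services: 329.7 - 416.9 - 222.1 - 256.7 = -566.0
Primary income: 207.1 - 572.7 - 85.7 = -451.3
Secondary income: 238.7
Current account = 5986.2 + (-566.0) + (-451.3) + 238.7 = 5207.6
(Excluded from the current account — financial account: sale of domestic government bonds to non-residents 938.5, new loans extended by domestic banks to foreign borrowers 543.9, increase in resident deposits held at foreign banks 558.9; capital account: acquisition of foreign patents and trademarks (non-produced assets) 118.8, sale of embassy land to a foreign government 85.5.)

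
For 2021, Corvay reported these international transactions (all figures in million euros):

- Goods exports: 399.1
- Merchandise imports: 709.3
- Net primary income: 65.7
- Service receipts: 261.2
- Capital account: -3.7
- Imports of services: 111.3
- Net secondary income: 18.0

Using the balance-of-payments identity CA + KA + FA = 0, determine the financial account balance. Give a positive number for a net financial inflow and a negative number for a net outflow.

80.3

Goods balance = 399.1 - 709.3 = -310.2
Services balance = 261.2 - 111.3 = 149.9
Trade balance (goods + services) = -310.2 + 149.9 = -160.3
Net primary income = 65.7
Net secondary income = 18.0
Current account = -160.3 + 65.7 + 18.0 = -76.6
Financial account = -(-76.6 + (-3.7)) = 80.3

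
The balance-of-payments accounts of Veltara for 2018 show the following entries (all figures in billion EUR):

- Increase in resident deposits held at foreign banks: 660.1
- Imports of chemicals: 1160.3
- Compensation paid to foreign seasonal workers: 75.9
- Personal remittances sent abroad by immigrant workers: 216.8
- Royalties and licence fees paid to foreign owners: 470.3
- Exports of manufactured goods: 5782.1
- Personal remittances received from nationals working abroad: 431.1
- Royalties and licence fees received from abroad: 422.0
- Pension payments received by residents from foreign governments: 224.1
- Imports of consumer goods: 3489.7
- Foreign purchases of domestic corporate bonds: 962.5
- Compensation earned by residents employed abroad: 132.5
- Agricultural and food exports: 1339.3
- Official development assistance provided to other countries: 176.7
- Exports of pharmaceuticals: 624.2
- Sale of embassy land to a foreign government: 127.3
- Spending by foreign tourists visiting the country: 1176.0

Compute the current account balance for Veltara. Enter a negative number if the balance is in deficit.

4541.6

Goods: 1339.3 - 3489.7 + 624.2 + 5782.1 - 1160.3 = 3095.6
Services: 422.0 - 470.3 + 1176.0 = 1127.7
Primary income: -75.9 + 132.5 = 56.6
Secondary income: 224.1 + 431.1 - 216.8 - 176.7 = 261.7
Current account = 3095.6 + 1127.7 + 56.6 + 261.7 = 4541.6
(Excluded from the current account — financial account: increase in resident deposits held at foreign banks 660.1, foreign purchases of domestic corporate bonds 962.5; capital account: sale of embassy land to a foreign government 127.3.)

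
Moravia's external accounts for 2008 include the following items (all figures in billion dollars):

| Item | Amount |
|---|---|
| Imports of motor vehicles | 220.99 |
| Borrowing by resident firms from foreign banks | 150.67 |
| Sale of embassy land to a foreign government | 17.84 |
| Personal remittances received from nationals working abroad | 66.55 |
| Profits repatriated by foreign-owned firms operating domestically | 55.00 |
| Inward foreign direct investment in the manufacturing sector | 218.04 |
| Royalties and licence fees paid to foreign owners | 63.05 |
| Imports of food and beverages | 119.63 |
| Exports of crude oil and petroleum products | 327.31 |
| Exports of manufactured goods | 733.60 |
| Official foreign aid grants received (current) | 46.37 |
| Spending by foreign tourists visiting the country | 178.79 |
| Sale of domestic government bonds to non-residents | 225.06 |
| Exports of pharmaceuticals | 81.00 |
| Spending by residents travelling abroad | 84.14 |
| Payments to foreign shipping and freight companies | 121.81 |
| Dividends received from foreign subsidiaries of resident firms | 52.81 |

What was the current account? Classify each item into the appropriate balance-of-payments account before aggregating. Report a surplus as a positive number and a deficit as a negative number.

Goods: -220.99 + 733.60 - 119.63 + 327.31 + 81.00 = 801.29
Services: -84.14 + 178.79 - 63.05 - 121.81 = -90.21
Primary income: -55.00 + 52.81 = -2.19
Secondary income: 46.37 + 66.55 = 112.92
Current account = 801.29 + (-90.21) + (-2.19) + 112.92 = 821.81
(Excluded from the current account — financial account: borrowing by resident firms from foreign banks 150.67, inward foreign direct investment in the manufacturing sector 218.04, sale of domestic government bonds to non-residents 225.06; capital account: sale of embassy land to a foreign government 17.84.)

821.81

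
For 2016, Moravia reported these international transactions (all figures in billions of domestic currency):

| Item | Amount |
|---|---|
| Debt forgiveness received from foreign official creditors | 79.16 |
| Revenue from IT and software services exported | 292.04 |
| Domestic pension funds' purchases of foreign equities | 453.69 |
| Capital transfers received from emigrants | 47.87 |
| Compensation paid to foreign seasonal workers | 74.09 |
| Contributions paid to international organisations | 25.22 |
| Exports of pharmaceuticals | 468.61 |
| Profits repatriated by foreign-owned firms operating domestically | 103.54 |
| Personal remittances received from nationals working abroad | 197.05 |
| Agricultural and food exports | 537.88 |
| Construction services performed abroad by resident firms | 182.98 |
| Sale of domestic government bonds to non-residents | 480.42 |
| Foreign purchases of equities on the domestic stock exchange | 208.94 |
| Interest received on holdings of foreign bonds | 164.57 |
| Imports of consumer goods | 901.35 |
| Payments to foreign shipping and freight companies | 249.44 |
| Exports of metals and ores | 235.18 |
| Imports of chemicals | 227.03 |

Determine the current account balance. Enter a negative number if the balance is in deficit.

Goods: -227.03 + 468.61 - 901.35 + 235.18 + 537.88 = 113.29
Services: -249.44 + 182.98 + 292.04 = 225.58
Primary income: -103.54 - 74.09 + 164.57 = -13.06
Secondary income: -25.22 + 197.05 = 171.83
Current account = 113.29 + 225.58 + (-13.06) + 171.83 = 497.64
(Excluded from the current account — capital account: debt forgiveness received from foreign official creditors 79.16, capital transfers received from emigrants 47.87; financial account: domestic pension funds' purchases of foreign equities 453.69, sale of domestic government bonds to non-residents 480.42, foreign purchases of equities on the domestic stock exchange 208.94.)

497.64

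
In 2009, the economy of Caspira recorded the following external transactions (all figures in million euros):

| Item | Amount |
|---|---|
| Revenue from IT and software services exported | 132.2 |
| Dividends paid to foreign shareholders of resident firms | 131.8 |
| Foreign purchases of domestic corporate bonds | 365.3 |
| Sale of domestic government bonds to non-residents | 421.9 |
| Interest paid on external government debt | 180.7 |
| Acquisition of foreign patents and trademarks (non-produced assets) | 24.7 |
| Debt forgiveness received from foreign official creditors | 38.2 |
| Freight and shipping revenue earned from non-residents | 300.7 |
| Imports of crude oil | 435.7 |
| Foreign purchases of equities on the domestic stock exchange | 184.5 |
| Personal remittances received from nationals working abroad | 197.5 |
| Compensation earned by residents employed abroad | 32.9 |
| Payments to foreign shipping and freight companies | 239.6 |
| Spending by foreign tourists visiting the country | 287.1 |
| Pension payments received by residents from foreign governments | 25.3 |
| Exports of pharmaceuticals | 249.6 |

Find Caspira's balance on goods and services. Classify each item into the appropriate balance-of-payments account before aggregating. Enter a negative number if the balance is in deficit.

Goods: 249.6 - 435.7 = -186.1
Services: 132.2 + 287.1 + 300.7 - 239.6 = 480.4
Trade balance = -186.1 + 480.4 = 294.3
(Excluded from the trade balance — primary income: dividends paid to foreign shareholders of resident firms 131.8, interest paid on external government debt 180.7, compensation earned by residents employed abroad 32.9; financial account: foreign purchases of domestic corporate bonds 365.3, sale of domestic government bonds to non-residents 421.9, foreign purchases of equities on the domestic stock exchange 184.5; capital account: acquisition of foreign patents and trademarks (non-produced assets) 24.7, debt forgiveness received from foreign official creditors 38.2; secondary income: personal remittances received from nationals working abroad 197.5, pension payments received by residents from foreign governments 25.3.)

294.3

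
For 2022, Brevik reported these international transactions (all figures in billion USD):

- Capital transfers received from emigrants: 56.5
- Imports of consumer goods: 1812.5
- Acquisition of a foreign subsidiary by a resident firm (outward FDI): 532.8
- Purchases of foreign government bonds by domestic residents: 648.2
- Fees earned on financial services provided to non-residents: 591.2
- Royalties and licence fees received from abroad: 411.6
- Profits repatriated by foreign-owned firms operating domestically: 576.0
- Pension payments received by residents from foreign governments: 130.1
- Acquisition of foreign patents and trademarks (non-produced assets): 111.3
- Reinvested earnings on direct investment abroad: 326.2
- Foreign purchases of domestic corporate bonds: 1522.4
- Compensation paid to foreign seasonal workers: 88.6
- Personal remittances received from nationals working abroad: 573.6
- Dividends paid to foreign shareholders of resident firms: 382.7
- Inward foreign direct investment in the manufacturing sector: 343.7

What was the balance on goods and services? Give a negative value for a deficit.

-809.7

Goods: -1812.5
Services: 591.2 + 411.6 = 1002.8
Trade balance = -1812.5 + 1002.8 = -809.7
(Excluded from the trade balance — capital account: capital transfers received from emigrants 56.5, acquisition of foreign patents and trademarks (non-produced assets) 111.3; financial account: acquisition of a foreign subsidiary by a resident firm (outward FDI) 532.8, purchases of foreign government bonds by domestic residents 648.2, foreign purchases of domestic corporate bonds 1522.4, inward foreign direct investment in the manufacturing sector 343.7; primary income: profits repatriated by foreign-owned firms operating domestically 576.0, reinvested earnings on direct investment abroad 326.2, compensation paid to foreign seasonal workers 88.6, dividends paid to foreign shareholders of resident firms 382.7; secondary income: pension payments received by residents from foreign governments 130.1, personal remittances received from nationals working abroad 573.6.)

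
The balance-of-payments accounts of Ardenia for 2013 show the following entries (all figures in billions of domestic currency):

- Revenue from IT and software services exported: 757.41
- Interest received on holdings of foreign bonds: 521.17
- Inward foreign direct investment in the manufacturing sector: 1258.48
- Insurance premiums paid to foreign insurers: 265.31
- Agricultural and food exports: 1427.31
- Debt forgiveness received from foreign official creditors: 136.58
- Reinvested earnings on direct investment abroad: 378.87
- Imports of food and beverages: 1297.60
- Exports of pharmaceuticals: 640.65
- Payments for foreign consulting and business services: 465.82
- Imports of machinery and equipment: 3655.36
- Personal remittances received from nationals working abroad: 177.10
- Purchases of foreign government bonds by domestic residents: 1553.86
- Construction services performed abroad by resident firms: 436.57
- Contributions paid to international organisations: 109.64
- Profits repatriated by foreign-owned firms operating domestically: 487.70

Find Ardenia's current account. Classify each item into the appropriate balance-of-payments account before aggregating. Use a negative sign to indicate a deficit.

Goods: -3655.36 + 1427.31 - 1297.60 + 640.65 = -2885.00
Services: -265.31 + 436.57 + 757.41 - 465.82 = 462.85
Primary income: 378.87 + 521.17 - 487.70 = 412.34
Secondary income: 177.10 - 109.64 = 67.46
Current account = (-2885.00) + 462.85 + 412.34 + 67.46 = -1942.35
(Excluded from the current account — financial account: inward foreign direct investment in the manufacturing sector 1258.48, purchases of foreign government bonds by domestic residents 1553.86; capital account: debt forgiveness received from foreign official creditors 136.58.)

-1942.35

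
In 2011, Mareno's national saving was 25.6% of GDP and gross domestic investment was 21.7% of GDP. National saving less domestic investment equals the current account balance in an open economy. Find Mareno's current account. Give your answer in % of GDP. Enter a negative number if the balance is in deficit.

S - I = CA (net lending to the rest of the world).
CA = S - I = 25.6 - 21.7 = 3.9

3.9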